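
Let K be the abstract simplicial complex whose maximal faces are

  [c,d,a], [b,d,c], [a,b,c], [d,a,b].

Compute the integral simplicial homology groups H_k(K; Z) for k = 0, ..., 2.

H_0 = Z,  H_1 = 0,  H_2 = Z.

Take the total order a < b < c < d on the vertex set. Then K (dimension 2) consists of the simplices:

  0-simplices (4): a, b, c, d
  1-simplices (6): ab, ac, ad, bc, bd, cd
  2-simplices (4): abc, abd, acd, bcd

Hence C_0 ≅ Z^4, C_1 ≅ Z^6, C_2 ≅ Z^4.

The boundary map ∂_1: C_1 → C_0 maps an edge to its endpoints' difference, ∂[p,q] = q − p. For instance
  ∂cd = d − c.
The resulting 4×6 matrix has rank 3, and its Smith normal form has invariant factors (1,1,1).

The boundary map ∂_2: C_2 → C_1 maps a triangle to the signed sum of its edges. For instance
  ∂acd = cd − ad + ac,
  ∂abc = bc − ac + ab.
This gives a 6×4 integer matrix of rank 3; reducing to Smith normal form yields diagonal entries (1,1,1).

Now H_k = ker ∂_k / im ∂_{k+1}, so:

  H_0: rank C_0 − rank ∂_1 = 4 − 3 = 1, and the invariant factors of ∂_1 are all 1, so H_0 ≅ Z.
  H_1: rank ker ∂_1 − rank ∂_2 = (6 − 3) − 3 = 0, and the invariant factors of ∂_2 are all 1, so H_1 ≅ 0.
  H_2: rank ker ∂_2 − rank ∂_3 = (4 − 3) − 0 = 1, and there is no ∂_3, so H_2 ≅ Z.

As a check, the Euler characteristic is 4 − 6 + 4 = 2, which agrees with 1 − 0 + 1 = 2.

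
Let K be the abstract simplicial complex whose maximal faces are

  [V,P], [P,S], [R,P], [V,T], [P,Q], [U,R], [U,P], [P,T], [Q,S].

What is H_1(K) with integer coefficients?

H_1 = Z^3.

Take the total order P < Q < R < S < T < U < V on the vertex set. Then K (dimension 1) consists of the simplices:

  0-simplices (7): P, Q, R, S, T, U, V
  1-simplices (9): PQ, PR, PS, PT, PU, PV, QS, RU, TV

Hence C_0 ≅ Z^7, C_1 ≅ Z^9.

Boundary ∂_1: C_1 → C_0 maps an edge to its endpoints' difference, ∂[p,q] = q − p.
As a 7×9 matrix over Z this has rank 6, with invariant factors (1,1,1,1,1,1).

Computing H_k = (kernel of ∂_k) / (image of ∂_{k+1}):

  H_1: rank ker ∂_1 − rank ∂_2 = (9 − 6) − 0 = 3, and there is no ∂_2, so H_1 = Z^3.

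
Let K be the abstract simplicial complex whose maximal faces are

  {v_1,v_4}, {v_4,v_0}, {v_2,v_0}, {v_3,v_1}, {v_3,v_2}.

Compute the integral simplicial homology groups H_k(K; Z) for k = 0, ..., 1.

Order the vertices as v_0 < v_1 < v_2 < v_3 < v_4. Listing each simplex with vertices in this order, K has dimension 1 with simplices:

  0-simplices (5): [v_0], [v_1], [v_2], [v_3], [v_4]
  1-simplices (5): [v_0,v_2], [v_0,v_4], [v_1,v_3], [v_1,v_4], [v_2,v_3]

Hence C_0 ≅ Z^5, C_1 ≅ Z^5.

∂_1: C_1 → C_0 sends each edge [p,q] (with p < q) to q − p.
As a 5×5 matrix over Z this has rank 4, with invariant factors (1,1,1,1).

From H_k ≅ ker(∂_k) / im(∂_{k+1}) we obtain:

  H_0: rank C_0 − rank ∂_1 = 5 − 4 = 1, and the invariant factors of ∂_1 are all 1, so H_0 = Z.
  H_1: rank ker ∂_1 − rank ∂_2 = (5 − 4) − 0 = 1, and there is no ∂_2, so H_1 = Z.

As a check, the Euler characteristic is 5 − 5 = 0, which agrees with 1 − 1 = 0.

H_0 = Z,  H_1 = Z.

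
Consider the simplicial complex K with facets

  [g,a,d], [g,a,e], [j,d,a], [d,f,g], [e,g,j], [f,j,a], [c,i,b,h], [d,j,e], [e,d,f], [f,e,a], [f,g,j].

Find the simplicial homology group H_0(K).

H_0 ≅ Z^2.

We work with the vertex ordering a < b < c < d < e < f < g < h < i < j. The simplices of K, each written with vertices in increasing order, are:

  0-simplices (10): a, b, c, d, e, f, g, h, i, j
  1-simplices (21): ad, ae, af, ag, aj, bc, bh, bi, ch, ci, de, df, dg, dj, ef, eg, ej, fg, fj, gj, hi
  2-simplices (14): adg, adj, aef, aeg, afj, bch, bci, bhi, chi, def, dej, dfg, egj, fgj
  3-simplices (1): bchi

so the chain groups are C_0 ≅ Z^10, C_1 ≅ Z^21, C_2 ≅ Z^14, C_3 ≅ Z^1.

The boundary map ∂_1: C_1 → C_0 is given by ∂[p,q] = [q] − [p].
The resulting 10×21 matrix has rank 8, and its Smith normal form has invariant factors (1,1,1,1,1,1,1,1).

Boundary ∂_2: C_2 → C_1 sends each 2-simplex [p,q,r] to [q,r] − [p,r] + [p,q]. For instance
  ∂dej = ej − dj + de,
  ∂bhi = hi − bi + bh.
The resulting 21×14 matrix has rank 13, and its Smith normal form has invariant factors (1,1,1,1,1,1,1,1,1,1,1,1,2).

Boundary ∂_3: C_3 → C_2 sends each 3-simplex σ to the alternating sum Σ_i (−1)^i (σ with its i-th vertex removed). For instance
  ∂bchi = chi − bhi + bci − bch.
As a 14×1 matrix over Z this has rank 1, with invariant factors (1).

Reading off H_k = ker ∂_k / im ∂_{k+1}:

  H_0: rank C_0 − rank ∂_1 = 10 − 8 = 2, and the invariant factors of ∂_1 are all 1, so H_0 = Z^2.

(K is a triangulation of the disjoint union of the 3-simplex and the real projective plane RP^2.)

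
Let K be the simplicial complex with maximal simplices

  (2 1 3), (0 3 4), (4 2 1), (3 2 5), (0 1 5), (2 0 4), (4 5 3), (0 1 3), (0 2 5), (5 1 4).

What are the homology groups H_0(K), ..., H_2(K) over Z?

Fix the vertex order 0 < 1 < 2 < 3 < 4 < 5 and write every simplex with vertices in increasing order. Then dim K = 2 and the simplices of K are:

  0-simplices (6): [0], [1], [2], [3], [4], [5]
  1-simplices (15): [0,1], [0,2], [0,3], [0,4], [0,5], [1,2], [1,3], [1,4], [1,5], [2,3], [2,4], [2,5], [3,4], [3,5], [4,5]
  2-simplices (10): [0,1,3], [0,1,5], [0,2,4], [0,2,5], [0,3,4], [1,2,3], [1,2,4], [1,4,5], [2,3,5], [3,4,5]

so the chain groups are C_0 ≅ Z^6, C_1 ≅ Z^15, C_2 ≅ Z^10.

The boundary map ∂_1: C_1 → C_0 maps an edge to its endpoints' difference, ∂[p,q] = q − p. For instance
  ∂[0,3] = [3] − [0].
The 6×15 boundary matrix has rank 5 and Smith normal form diag(1,1,1,1,1).

The boundary map ∂_2: C_2 → C_1 acts by ∂[p,q,r] = [q,r] − [p,r] + [p,q]. For instance
  ∂[3,4,5] = [4,5] − [3,5] + [3,4],
  ∂[0,1,3] = [1,3] − [0,3] + [0,1].
The 15×10 boundary matrix has rank 10 and Smith normal form diag(1,1,1,1,1,1,1,1,1,2).

Computing H_k = (kernel of ∂_k) / (image of ∂_{k+1}):

  H_0: rank C_0 − rank ∂_1 = 6 − 5 = 1, and the invariant factors of ∂_1 are all 1, so H_0 = Z.
  H_1: rank ker ∂_1 − rank ∂_2 = (15 − 5) − 10 = 0, and ∂_2 has invariant factor 2 > 1, so H_1 = Z/2.
  H_2: rank ker ∂_2 − rank ∂_3 = (10 − 10) − 0 = 0, and there is no ∂_3, so H_2 = 0.

As a check, the Euler characteristic is 6 − 15 + 10 = 1, which agrees with 1 − 0 + 0 = 1.

H_0 = Z,  H_1 = Z/2,  H_2 = 0.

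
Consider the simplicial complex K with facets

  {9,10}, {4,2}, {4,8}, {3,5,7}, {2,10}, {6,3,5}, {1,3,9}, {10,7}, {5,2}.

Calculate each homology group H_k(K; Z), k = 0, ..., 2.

We work with the vertex ordering 1 < 2 < 3 < 4 < 5 < 6 < 7 < 8 < 9 < 10. The simplices of K, each written with vertices in increasing order, are:

  0-simplices (10): [1], [2], [3], [4], [5], [6], [7], [8], [9], [10]
  1-simplices (14): [1,3], [1,9], [2,4], [2,5], [2,10], [3,5], [3,6], [3,7], [3,9], [4,8], [5,6], [5,7], [7,10], [9,10]
  2-simplices (3): [1,3,9], [3,5,6], [3,5,7]

Hence C_0 ≅ Z^10, C_1 ≅ Z^14, C_2 ≅ Z^3.

∂_1: C_1 → C_0 is given by ∂[p,q] = [q] − [p]. For instance
  ∂[3,5] = [5] − [3].
As a 10×14 matrix over Z this has rank 9, with invariant factors (1,1,1,1,1,1,1,1,1).

Boundary ∂_2: C_2 → C_1 sends each 2-simplex [p,q,r] to [q,r] − [p,r] + [p,q]. For instance
  ∂[3,5,6] = [5,6] − [3,6] + [3,5],
  ∂[1,3,9] = [3,9] − [1,9] + [1,3].
As a 14×3 matrix over Z this has rank 3, with invariant factors (1,1,1).

From H_k ≅ ker(∂_k) / im(∂_{k+1}) we obtain:

  H_0: rank C_0 − rank ∂_1 = 10 − 9 = 1, and the invariant factors of ∂_1 are all 1, so H_0 ≅ Z.
  H_1: rank ker ∂_1 − rank ∂_2 = (14 − 9) − 3 = 2, and the invariant factors of ∂_2 are all 1, so H_1 ≅ Z^2.
  H_2: rank ker ∂_2 − rank ∂_3 = (3 − 3) − 0 = 0, and there is no ∂_3, so H_2 ≅ 0.

H_0 ≅ Z,  H_1 ≅ Z^2,  H_2 = 0.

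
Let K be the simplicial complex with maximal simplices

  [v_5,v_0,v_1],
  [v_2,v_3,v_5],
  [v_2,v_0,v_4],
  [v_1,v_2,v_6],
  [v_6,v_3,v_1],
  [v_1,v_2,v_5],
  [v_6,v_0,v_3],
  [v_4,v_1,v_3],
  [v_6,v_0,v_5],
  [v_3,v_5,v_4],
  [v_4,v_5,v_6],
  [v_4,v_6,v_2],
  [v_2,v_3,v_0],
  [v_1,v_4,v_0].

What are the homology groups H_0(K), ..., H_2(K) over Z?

Order the vertices as v_0 < v_1 < v_2 < v_3 < v_4 < v_5 < v_6. Listing each simplex with vertices in this order, K has dimension 2 with simplices:

  0-simplices (7): [v_0], [v_1], [v_2], [v_3], [v_4], [v_5], [v_6]
  1-simplices (21): (21 of them)
  2-simplices (14): (14 of them)

Hence C_0 ≅ Z^7, C_1 ≅ Z^21, C_2 ≅ Z^14.

∂_1: C_1 → C_0 maps an edge to its endpoints' difference, ∂[p,q] = q − p.
The 7×21 boundary matrix has rank 6 and Smith normal form diag(1,1,1,1,1,1).

The boundary map ∂_2: C_2 → C_1 acts by ∂[p,q,r] = [q,r] − [p,r] + [p,q]. For instance
  ∂[v_0,v_1,v_4] = [v_1,v_4] − [v_0,v_4] + [v_0,v_1],
  ∂[v_0,v_1,v_5] = [v_1,v_5] − [v_0,v_5] + [v_0,v_1].
As a 21×14 matrix over Z this has rank 13, with invariant factors (1,1,1,1,1,1,1,1,1,1,1,1,1).

Now H_k = ker ∂_k / im ∂_{k+1}, so:

  H_0: rank C_0 − rank ∂_1 = 7 − 6 = 1, and the invariant factors of ∂_1 are all 1, so H_0 ≅ Z.
  H_1: rank ker ∂_1 − rank ∂_2 = (21 − 6) − 13 = 2, and the invariant factors of ∂_2 are all 1, so H_1 ≅ Z^2.
  H_2: rank ker ∂_2 − rank ∂_3 = (14 − 13) − 0 = 1, and there is no ∂_3, so H_2 ≅ Z.

H_0 = Z,  H_1 = Z^2,  H_2 = Z.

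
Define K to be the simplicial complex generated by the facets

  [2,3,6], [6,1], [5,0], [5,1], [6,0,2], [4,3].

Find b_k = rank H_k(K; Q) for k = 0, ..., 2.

Take the total order 0 < 1 < 2 < 3 < 4 < 5 < 6 on the vertex set. Then K (dimension 2) consists of the simplices:

  0-simplices (7): [0], [1], [2], [3], [4], [5], [6]
  1-simplices (9): [0,2], [0,5], [0,6], [1,5], [1,6], [2,3], [2,6], [3,4], [3,6]
  2-simplices (2): [0,2,6], [2,3,6]

so the chain groups are C_0 ≅ Z^7, C_1 ≅ Z^9, C_2 ≅ Z^2.

The boundary map ∂_1: C_1 → C_0 maps an edge to its endpoints' difference, ∂[p,q] = q − p.
This gives a 7×9 integer matrix of rank 6; reducing to Smith normal form yields diagonal entries (1,1,1,1,1,1).

∂_2: C_2 → C_1 maps a triangle to the signed sum of its edges. For instance
  ∂[0,2,6] = [2,6] − [0,6] + [0,2],
  ∂[2,3,6] = [3,6] − [2,6] + [2,3].
This gives a 9×2 integer matrix of rank 2; reducing to Smith normal form yields diagonal entries (1,1).

From H_k ≅ ker(∂_k) / im(∂_{k+1}) we obtain:

  H_0: rank C_0 − rank ∂_1 = 7 − 6 = 1, and the invariant factors of ∂_1 are all 1, so H_0 = Z.
  H_1: rank ker ∂_1 − rank ∂_2 = (9 − 6) − 2 = 1, and the invariant factors of ∂_2 are all 1, so H_1 = Z.
  H_2: rank ker ∂_2 − rank ∂_3 = (2 − 2) − 0 = 0, and there is no ∂_3, so H_2 = 0.

As a check, the Euler characteristic is 7 − 9 + 2 = 0, which agrees with 1 − 1 + 0 = 0.

Hence the Betti numbers are b_0 = 1, b_1 = 1, b_2 = 0.

b_0 = 1, b_1 = 1, b_2 = 0.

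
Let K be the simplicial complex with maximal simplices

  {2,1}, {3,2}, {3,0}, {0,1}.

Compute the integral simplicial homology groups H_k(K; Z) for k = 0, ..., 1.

H_0 = Z,  H_1 = Z.

Order the vertices as 0 < 1 < 2 < 3. Listing each simplex with vertices in this order, K has dimension 1 with simplices:

  0-simplices (4): [0], [1], [2], [3]
  1-simplices (4): [0,1], [0,3], [1,2], [2,3]

so the chain groups are C_0 ≅ Z^4, C_1 ≅ Z^4.

The boundary map ∂_1: C_1 → C_0 maps an edge to its endpoints' difference, ∂[p,q] = q − p.
This gives a 4×4 integer matrix of rank 3; reducing to Smith normal form yields diagonal entries (1,1,1).

From H_k ≅ ker(∂_k) / im(∂_{k+1}) we obtain:

  H_0: rank C_0 − rank ∂_1 = 4 − 3 = 1, and the invariant factors of ∂_1 are all 1, so H_0 = Z.
  H_1: rank ker ∂_1 − rank ∂_2 = (4 − 3) − 0 = 1, and there is no ∂_2, so H_1 = Z.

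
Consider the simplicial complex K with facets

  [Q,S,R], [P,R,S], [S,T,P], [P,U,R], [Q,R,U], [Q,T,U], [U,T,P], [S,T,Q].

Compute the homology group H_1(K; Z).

We work with the vertex ordering P < Q < R < S < T < U. The simplices of K, each written with vertices in increasing order, are:

  0-simplices (6): P, Q, R, S, T, U
  1-simplices (12): PR, PS, PT, PU, QR, QS, QT, QU, RS, RU, ST, TU
  2-simplices (8): PRS, PRU, PST, PTU, QRS, QRU, QST, QTU

giving chain groups C_0 ≅ Z^6, C_1 ≅ Z^12, C_2 ≅ Z^8.

Boundary ∂_1: C_1 → C_0 is given by ∂[p,q] = [q] − [p].
This gives a 6×12 integer matrix of rank 5; reducing to Smith normal form yields diagonal entries (1,1,1,1,1).

Boundary ∂_2: C_2 → C_1 maps a triangle to the signed sum of its edges. For instance
  ∂QST = ST − QT + QS,
  ∂PTU = TU − PU + PT.
This gives a 12×8 integer matrix of rank 7; reducing to Smith normal form yields diagonal entries (1,1,1,1,1,1,1).

Now H_k = ker ∂_k / im ∂_{k+1}, so:

  H_1: rank ker ∂_1 − rank ∂_2 = (12 − 5) − 7 = 0, and the invariant factors of ∂_2 are all 1, so H_1 = 0.

H_1 ≅ 0.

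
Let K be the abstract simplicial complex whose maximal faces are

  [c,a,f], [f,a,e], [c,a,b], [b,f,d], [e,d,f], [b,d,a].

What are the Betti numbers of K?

b_0 = 1, b_1 = 1, b_2 = 0.

Take the total order a < b < c < d < e < f on the vertex set. Then K (dimension 2) consists of the simplices:

  0-simplices (6): a, b, c, d, e, f
  1-simplices (12): ab, ac, ad, ae, af, bc, bd, bf, cf, de, df, ef
  2-simplices (6): abc, abd, acf, aef, bdf, def

giving chain groups C_0 ≅ Z^6, C_1 ≅ Z^12, C_2 ≅ Z^6.

∂_1: C_1 → C_0 maps an edge to its endpoints' difference, ∂[p,q] = q − p. For instance
  ∂de = e − d.
The resulting 6×12 matrix has rank 5, and its Smith normal form has invariant factors (1,1,1,1,1).

Boundary ∂_2: C_2 → C_1 acts by ∂[p,q,r] = [q,r] − [p,r] + [p,q]. For instance
  ∂abc = bc − ac + ab,
  ∂acf = cf − af + ac.
The 12×6 boundary matrix has rank 6 and Smith normal form diag(1,1,1,1,1,1).

Computing H_k = (kernel of ∂_k) / (image of ∂_{k+1}):

  H_0: rank C_0 − rank ∂_1 = 6 − 5 = 1, and the invariant factors of ∂_1 are all 1, so H_0 = Z.
  H_1: rank ker ∂_1 − rank ∂_2 = (12 − 5) − 6 = 1, and the invariant factors of ∂_2 are all 1, so H_1 = Z.
  H_2: rank ker ∂_2 − rank ∂_3 = (6 − 6) − 0 = 0, and there is no ∂_3, so H_2 = 0.

As a check, the Euler characteristic is 6 − 12 + 6 = 0, which agrees with 1 − 1 + 0 = 0.

Hence the Betti numbers are b_0 = 1, b_1 = 1, b_2 = 0.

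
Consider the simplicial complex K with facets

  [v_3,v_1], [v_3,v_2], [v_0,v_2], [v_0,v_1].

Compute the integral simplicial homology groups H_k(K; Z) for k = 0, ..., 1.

H_0 ≅ Z,  H_1 ≅ Z.

Take the total order v_0 < v_1 < v_2 < v_3 on the vertex set. Then K (dimension 1) consists of the simplices:

  0-simplices (4): [v_0], [v_1], [v_2], [v_3]
  1-simplices (4): [v_0,v_1], [v_0,v_2], [v_1,v_3], [v_2,v_3]

Hence C_0 ≅ Z^4, C_1 ≅ Z^4.

Boundary ∂_1: C_1 → C_0 maps an edge to its endpoints' difference, ∂[p,q] = q − p. For instance
  ∂[v_1,v_3] = [v_3] − [v_1].
The 4×4 boundary matrix has rank 3 and Smith normal form diag(1,1,1).

Computing H_k = (kernel of ∂_k) / (image of ∂_{k+1}):

  H_0: rank C_0 − rank ∂_1 = 4 − 3 = 1, and the invariant factors of ∂_1 are all 1, so H_0 = Z.
  H_1: rank ker ∂_1 − rank ∂_2 = (4 − 3) − 0 = 1, and there is no ∂_2, so H_1 = Z.

As a check, the Euler characteristic is 4 − 4 = 0, which agrees with 1 − 1 = 0.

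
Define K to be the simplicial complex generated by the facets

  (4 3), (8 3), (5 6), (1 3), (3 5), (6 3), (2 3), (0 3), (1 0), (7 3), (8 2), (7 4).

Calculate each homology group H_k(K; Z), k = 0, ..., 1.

K has 9 vertices, 12 edges.
rank ∂_0 = 0, rank ∂_1 = 8 ⇒ b_0 = 9 − 0 − 8 = 1; all invariant factors of ∂_1 are 1 so no torsion. So H_0 ≅ Z.
rank ∂_1 = 8, rank ∂_2 = 0 ⇒ b_1 = 12 − 8 − 0 = 4. So H_1 ≅ Z^4.

H_0 = Z,  H_1 = Z^4.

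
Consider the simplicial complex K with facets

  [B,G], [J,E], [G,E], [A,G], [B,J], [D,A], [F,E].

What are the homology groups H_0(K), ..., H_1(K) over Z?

Fix the vertex order A < B < D < E < F < G < J and write every simplex with vertices in increasing order. Then dim K = 1 and the simplices of K are:

  0-simplices (7): A, B, D, E, F, G, J
  1-simplices (7): AD, AG, BG, BJ, EF, EG, EJ

so the chain groups are C_0 ≅ Z^7, C_1 ≅ Z^7.

Boundary ∂_1: C_1 → C_0 sends each edge [p,q] (with p < q) to q − p. For instance
  ∂AG = G − A.
The resulting 7×7 matrix has rank 6, and its Smith normal form has invariant factors (1,1,1,1,1,1).

From H_k ≅ ker(∂_k) / im(∂_{k+1}) we obtain:

  H_0: rank C_0 − rank ∂_1 = 7 − 6 = 1, and the invariant factors of ∂_1 are all 1, so H_0 = Z.
  H_1: rank ker ∂_1 − rank ∂_2 = (7 − 6) − 0 = 1, and there is no ∂_2, so H_1 = Z.

H_0 = Z,  H_1 = Z.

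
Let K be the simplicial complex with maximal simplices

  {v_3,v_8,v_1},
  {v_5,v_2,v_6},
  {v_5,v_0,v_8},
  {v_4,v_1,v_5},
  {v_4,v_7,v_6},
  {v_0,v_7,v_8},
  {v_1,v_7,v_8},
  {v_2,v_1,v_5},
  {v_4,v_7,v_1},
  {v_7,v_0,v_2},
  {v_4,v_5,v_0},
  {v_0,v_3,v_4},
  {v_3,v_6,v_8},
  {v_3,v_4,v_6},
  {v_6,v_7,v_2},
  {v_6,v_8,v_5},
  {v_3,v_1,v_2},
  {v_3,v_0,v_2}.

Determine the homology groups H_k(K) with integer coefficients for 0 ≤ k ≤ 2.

Fix the vertex order v_0 < v_1 < v_2 < v_3 < v_4 < v_5 < v_6 < v_7 < v_8 and write every simplex with vertices in increasing order. Then dim K = 2 and the simplices of K are:

  0-simplices (9): [v_0], [v_1], [v_2], [v_3], [v_4], [v_5], [v_6], [v_7], [v_8]
  1-simplices (27): (27 of them)
  2-simplices (18): (18 of them)

so the chain groups are C_0 ≅ Z^9, C_1 ≅ Z^27, C_2 ≅ Z^18.

∂_1: C_1 → C_0 maps an edge to its endpoints' difference, ∂[p,q] = q − p. For instance
  ∂[v_2,v_7] = [v_7] − [v_2].
The resulting 9×27 matrix has rank 8, and its Smith normal form has invariant factors (1,1,1,1,1,1,1,1).

∂_2: C_2 → C_1 maps a triangle to the signed sum of its edges. For instance
  ∂[v_1,v_4,v_5] = [v_4,v_5] − [v_1,v_5] + [v_1,v_4],
  ∂[v_2,v_5,v_6] = [v_5,v_6] − [v_2,v_6] + [v_2,v_5].
This gives a 27×18 integer matrix of rank 17; reducing to Smith normal form yields diagonal entries (1,1,1,1,1,1,1,1,1,1,1,1,1,1,1,1,1).

From H_k ≅ ker(∂_k) / im(∂_{k+1}) we obtain:

  H_0: rank C_0 − rank ∂_1 = 9 − 8 = 1, and the invariant factors of ∂_1 are all 1, so H_0 = Z.
  H_1: rank ker ∂_1 − rank ∂_2 = (27 − 8) − 17 = 2, and the invariant factors of ∂_2 are all 1, so H_1 = Z^2.
  H_2: rank ker ∂_2 − rank ∂_3 = (18 − 17) − 0 = 1, and there is no ∂_3, so H_2 = Z.

H_0 ≅ Z,  H_1 ≅ Z^2,  H_2 ≅ Z.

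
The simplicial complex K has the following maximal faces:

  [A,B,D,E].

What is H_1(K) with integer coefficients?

H_1 = 0.

Fix the vertex order A < B < D < E and write every simplex with vertices in increasing order. Then dim K = 3 and the simplices of K are:

  0-simplices (4): A, B, D, E
  1-simplices (6): AB, AD, AE, BD, BE, DE
  2-simplices (4): ABD, ABE, ADE, BDE
  3-simplices (1): ABDE

so the chain groups are C_0 ≅ Z^4, C_1 ≅ Z^6, C_2 ≅ Z^4, C_3 ≅ Z^1.

Boundary ∂_1: C_1 → C_0 is given by ∂[p,q] = [q] − [p]. For instance
  ∂BE = E − B.
As a 4×6 matrix over Z this has rank 3, with invariant factors (1,1,1).

The boundary map ∂_2: C_2 → C_1 maps a triangle to the signed sum of its edges. For instance
  ∂BDE = DE − BE + BD,
  ∂ABD = BD − AD + AB.
The 6×4 boundary matrix has rank 3 and Smith normal form diag(1,1,1).

Boundary ∂_3: C_3 → C_2 sends each 3-simplex σ to the alternating sum Σ_i (−1)^i (σ with its i-th vertex removed). For instance
  ∂ABDE = BDE − ADE + ABE − ABD.
The 4×1 boundary matrix has rank 1 and Smith normal form diag(1).

Computing H_k = (kernel of ∂_k) / (image of ∂_{k+1}):

  H_1: rank ker ∂_1 − rank ∂_2 = (6 − 3) − 3 = 0, and the invariant factors of ∂_2 are all 1, so H_1 = 0.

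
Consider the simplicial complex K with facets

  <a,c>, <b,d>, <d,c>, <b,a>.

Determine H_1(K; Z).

H_1 ≅ Z.

Order the vertices as a < b < c < d. Listing each simplex with vertices in this order, K has dimension 1 with simplices:

  0-simplices (4): a, b, c, d
  1-simplices (4): ab, ac, bd, cd

so the chain groups are C_0 ≅ Z^4, C_1 ≅ Z^4.

Boundary ∂_1: C_1 → C_0 is given by ∂[p,q] = [q] − [p]. For instance
  ∂bd = d − b.
The resulting 4×4 matrix has rank 3, and its Smith normal form has invariant factors (1,1,1).

Computing H_k = (kernel of ∂_k) / (image of ∂_{k+1}):

  H_1: rank ker ∂_1 − rank ∂_2 = (4 − 3) − 0 = 1, and there is no ∂_2, so H_1 ≅ Z.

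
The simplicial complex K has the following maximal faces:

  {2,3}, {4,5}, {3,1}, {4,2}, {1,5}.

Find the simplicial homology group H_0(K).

H_0 ≅ Z.

Order the vertices as 1 < 2 < 3 < 4 < 5. Listing each simplex with vertices in this order, K has dimension 1 with simplices:

  0-simplices (5): [1], [2], [3], [4], [5]
  1-simplices (5): [1,3], [1,5], [2,3], [2,4], [4,5]

Hence C_0 ≅ Z^5, C_1 ≅ Z^5.

∂_1: C_1 → C_0 is given by ∂[p,q] = [q] − [p].
This gives a 5×5 integer matrix of rank 4; reducing to Smith normal form yields diagonal entries (1,1,1,1).

Now H_k = ker ∂_k / im ∂_{k+1}, so:

  H_0: rank C_0 − rank ∂_1 = 5 − 4 = 1, and the invariant factors of ∂_1 are all 1, so H_0 ≅ Z.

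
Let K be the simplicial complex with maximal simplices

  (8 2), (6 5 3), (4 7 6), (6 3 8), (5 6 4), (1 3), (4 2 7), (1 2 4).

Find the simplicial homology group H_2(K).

Order the vertices as 1 < 2 < 3 < 4 < 5 < 6 < 7 < 8. Listing each simplex with vertices in this order, K has dimension 2 with simplices:

  0-simplices (8): [1], [2], [3], [4], [5], [6], [7], [8]
  1-simplices (15): [1,2], [1,3], [1,4], [2,4], [2,7], [2,8], [3,5], [3,6], [3,8], [4,5], [4,6], [4,7], [5,6], [6,7], [6,8]
  2-simplices (6): [1,2,4], [2,4,7], [3,5,6], [3,6,8], [4,5,6], [4,6,7]

Hence C_0 ≅ Z^8, C_1 ≅ Z^15, C_2 ≅ Z^6.

The boundary map ∂_1: C_1 → C_0 is given by ∂[p,q] = [q] − [p].
The 8×15 boundary matrix has rank 7 and Smith normal form diag(1,1,1,1,1,1,1).

The boundary map ∂_2: C_2 → C_1 acts by ∂[p,q,r] = [q,r] − [p,r] + [p,q]. For instance
  ∂[3,6,8] = [6,8] − [3,8] + [3,6],
  ∂[2,4,7] = [4,7] − [2,7] + [2,4].
The 15×6 boundary matrix has rank 6 and Smith normal form diag(1,1,1,1,1,1).

From H_k ≅ ker(∂_k) / im(∂_{k+1}) we obtain:

  H_2: rank ker ∂_2 − rank ∂_3 = (6 − 6) − 0 = 0, and there is no ∂_3, so H_2 ≅ 0.

H_2 = 0.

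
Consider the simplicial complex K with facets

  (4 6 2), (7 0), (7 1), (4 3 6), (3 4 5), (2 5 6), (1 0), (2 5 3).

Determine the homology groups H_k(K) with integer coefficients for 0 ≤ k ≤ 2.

H_0 ≅ Z^2,  H_1 ≅ Z^2,  H_2 = 0.

Take the total order 0 < 1 < 2 < 3 < 4 < 5 < 6 < 7 on the vertex set. Then K (dimension 2) consists of the simplices:

  0-simplices (8): [0], [1], [2], [3], [4], [5], [6], [7]
  1-simplices (13): [0,1], [0,7], [1,7], [2,3], [2,4], [2,5], [2,6], [3,4], [3,5], [3,6], [4,5], [4,6], [5,6]
  2-simplices (5): [2,3,5], [2,4,6], [2,5,6], [3,4,5], [3,4,6]

so the chain groups are C_0 ≅ Z^8, C_1 ≅ Z^13, C_2 ≅ Z^5.

∂_1: C_1 → C_0 is given by ∂[p,q] = [q] − [p].
This gives a 8×13 integer matrix of rank 6; reducing to Smith normal form yields diagonal entries (1,1,1,1,1,1).

The boundary map ∂_2: C_2 → C_1 sends each 2-simplex [p,q,r] to [q,r] − [p,r] + [p,q]. For instance
  ∂[3,4,6] = [4,6] − [3,6] + [3,4],
  ∂[3,4,5] = [4,5] − [3,5] + [3,4].
The resulting 13×5 matrix has rank 5, and its Smith normal form has invariant factors (1,1,1,1,1).

Computing H_k = (kernel of ∂_k) / (image of ∂_{k+1}):

  H_0: rank C_0 − rank ∂_1 = 8 − 6 = 2, and the invariant factors of ∂_1 are all 1, so H_0 = Z^2.
  H_1: rank ker ∂_1 − rank ∂_2 = (13 − 6) − 5 = 2, and the invariant factors of ∂_2 are all 1, so H_1 = Z^2.
  H_2: rank ker ∂_2 − rank ∂_3 = (5 − 5) − 0 = 0, and there is no ∂_3, so H_2 = 0.

As a check, the Euler characteristic is 8 − 13 + 5 = 0, which agrees with 2 − 2 + 0 = 0.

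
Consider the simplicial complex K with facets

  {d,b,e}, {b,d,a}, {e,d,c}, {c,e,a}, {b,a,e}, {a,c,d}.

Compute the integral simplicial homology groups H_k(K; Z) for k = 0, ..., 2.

We work with the vertex ordering a < b < c < d < e. The simplices of K, each written with vertices in increasing order, are:

  0-simplices (5): a, b, c, d, e
  1-simplices (9): ab, ac, ad, ae, bd, be, cd, ce, de
  2-simplices (6): abd, abe, acd, ace, bde, cde

giving chain groups C_0 ≅ Z^5, C_1 ≅ Z^9, C_2 ≅ Z^6.

Boundary ∂_1: C_1 → C_0 maps an edge to its endpoints' difference, ∂[p,q] = q − p.
This gives a 5×9 integer matrix of rank 4; reducing to Smith normal form yields diagonal entries (1,1,1,1).

The boundary map ∂_2: C_2 → C_1 acts by ∂[p,q,r] = [q,r] − [p,r] + [p,q]. For instance
  ∂acd = cd − ad + ac,
  ∂ace = ce − ae + ac.
The 9×6 boundary matrix has rank 5 and Smith normal form diag(1,1,1,1,1).

Now H_k = ker ∂_k / im ∂_{k+1}, so:

  H_0: rank C_0 − rank ∂_1 = 5 − 4 = 1, and the invariant factors of ∂_1 are all 1, so H_0 ≅ Z.
  H_1: rank ker ∂_1 − rank ∂_2 = (9 − 4) − 5 = 0, and the invariant factors of ∂_2 are all 1, so H_1 ≅ 0.
  H_2: rank ker ∂_2 − rank ∂_3 = (6 − 5) − 0 = 1, and there is no ∂_3, so H_2 ≅ Z.

As a check, the Euler characteristic is 5 − 9 + 6 = 2, which agrees with 1 − 0 + 1 = 2.

H_0 = Z,  H_1 = 0,  H_2 = Z.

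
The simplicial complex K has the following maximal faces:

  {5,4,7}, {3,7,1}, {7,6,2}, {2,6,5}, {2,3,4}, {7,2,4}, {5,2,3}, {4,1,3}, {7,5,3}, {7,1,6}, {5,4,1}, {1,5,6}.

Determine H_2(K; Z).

H_2 ≅ 0.

We work with the vertex ordering 1 < 2 < 3 < 4 < 5 < 6 < 7. The simplices of K, each written with vertices in increasing order, are:

  0-simplices (7): [1], [2], [3], [4], [5], [6], [7]
  1-simplices (18): [1,3], [1,4], [1,5], [1,6], [1,7], [2,3], [2,4], [2,5], [2,6], [2,7], [3,4], [3,5], [3,7], [4,5], [4,7], [5,6], [5,7], [6,7]
  2-simplices (12): [1,3,4], [1,3,7], [1,4,5], [1,5,6], [1,6,7], [2,3,4], [2,3,5], [2,4,7], [2,5,6], [2,6,7], [3,5,7], [4,5,7]

so the chain groups are C_0 ≅ Z^7, C_1 ≅ Z^18, C_2 ≅ Z^12.

∂_1: C_1 → C_0 maps an edge to its endpoints' difference, ∂[p,q] = q − p.
As a 7×18 matrix over Z this has rank 6, with invariant factors (1,1,1,1,1,1).

The boundary map ∂_2: C_2 → C_1 acts by ∂[p,q,r] = [q,r] − [p,r] + [p,q]. For instance
  ∂[2,5,6] = [5,6] − [2,6] + [2,5],
  ∂[3,5,7] = [5,7] − [3,7] + [3,5].
This gives a 18×12 integer matrix of rank 12; reducing to Smith normal form yields diagonal entries (1,1,1,1,1,1,1,1,1,1,1,2).

Reading off H_k = ker ∂_k / im ∂_{k+1}:

  H_2: rank ker ∂_2 − rank ∂_3 = (12 − 12) − 0 = 0, and there is no ∂_3, so H_2 ≅ 0.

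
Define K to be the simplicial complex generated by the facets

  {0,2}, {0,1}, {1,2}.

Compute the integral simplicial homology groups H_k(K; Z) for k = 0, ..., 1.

Fix the vertex order 0 < 1 < 2 and write every simplex with vertices in increasing order. Then dim K = 1 and the simplices of K are:

  0-simplices (3): [0], [1], [2]
  1-simplices (3): [0,1], [0,2], [1,2]

giving chain groups C_0 ≅ Z^3, C_1 ≅ Z^3.

Boundary ∂_1: C_1 → C_0 is given by ∂[p,q] = [q] − [p]. For instance
  ∂[1,2] = [2] − [1].
The 3×3 boundary matrix has rank 2 and Smith normal form diag(1,1).

Now H_k = ker ∂_k / im ∂_{k+1}, so:

  H_0: rank C_0 − rank ∂_1 = 3 − 2 = 1, and the invariant factors of ∂_1 are all 1, so H_0 = Z.
  H_1: rank ker ∂_1 − rank ∂_2 = (3 − 2) − 0 = 1, and there is no ∂_2, so H_1 = Z.

H_0 = Z,  H_1 = Z.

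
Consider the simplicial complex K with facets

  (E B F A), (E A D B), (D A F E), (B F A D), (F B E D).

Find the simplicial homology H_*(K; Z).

H_0 ≅ Z,  H_1 = 0,  H_2 = 0,  H_3 ≅ Z.

K has 5 vertices, 10 edges, 10 triangles, 5 3-simplices.
rank ∂_0 = 0, rank ∂_1 = 4 ⇒ b_0 = 5 − 0 − 4 = 1; all invariant factors of ∂_1 are 1 so no torsion. So H_0 = Z.
rank ∂_1 = 4, rank ∂_2 = 6 ⇒ b_1 = 10 − 4 − 6 = 0; all invariant factors of ∂_2 are 1 so no torsion. So H_1 = 0.
rank ∂_2 = 6, rank ∂_3 = 4 ⇒ b_2 = 10 − 6 − 4 = 0; all invariant factors of ∂_3 are 1 so no torsion. So H_2 = 0.
rank ∂_3 = 4, rank ∂_4 = 0 ⇒ b_3 = 5 − 4 − 0 = 1. So H_3 = Z.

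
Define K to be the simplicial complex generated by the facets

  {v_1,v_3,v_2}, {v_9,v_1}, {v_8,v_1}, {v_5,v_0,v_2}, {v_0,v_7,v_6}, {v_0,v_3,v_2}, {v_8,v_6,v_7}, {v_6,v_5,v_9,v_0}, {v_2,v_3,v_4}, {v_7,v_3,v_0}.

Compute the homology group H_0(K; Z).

Take the total order v_0 < v_1 < v_2 < v_3 < v_4 < v_5 < v_6 < v_7 < v_8 < v_9 on the vertex set. Then K (dimension 3) consists of the simplices:

  0-simplices (10): [v_0], [v_1], [v_2], [v_3], [v_4], [v_5], [v_6], [v_7], [v_8], [v_9]
  1-simplices (21): (21 of them)
  2-simplices (11): (11 of them)
  3-simplices (1): [v_0,v_5,v_6,v_9]

so the chain groups are C_0 ≅ Z^10, C_1 ≅ Z^21, C_2 ≅ Z^11, C_3 ≅ Z^1.

∂_1: C_1 → C_0 maps an edge to its endpoints' difference, ∂[p,q] = q − p.
As a 10×21 matrix over Z this has rank 9, with invariant factors (1,1,1,1,1,1,1,1,1).

The boundary map ∂_2: C_2 → C_1 sends each 2-simplex [p,q,r] to [q,r] − [p,r] + [p,q]. For instance
  ∂[v_5,v_6,v_9] = [v_6,v_9] − [v_5,v_9] + [v_5,v_6],
  ∂[v_0,v_6,v_9] = [v_6,v_9] − [v_0,v_9] + [v_0,v_6].
The resulting 21×11 matrix has rank 10, and its Smith normal form has invariant factors (1,1,1,1,1,1,1,1,1,1).

Boundary ∂_3: C_3 → C_2 sends each 3-simplex σ to the alternating sum Σ_i (−1)^i (σ with its i-th vertex removed). For instance
  ∂[v_0,v_5,v_6,v_9] = [v_5,v_6,v_9] − [v_0,v_6,v_9] + [v_0,v_5,v_9] − [v_0,v_5,v_6].
The resulting 11×1 matrix has rank 1, and its Smith normal form has invariant factors (1).

Reading off H_k = ker ∂_k / im ∂_{k+1}:

  H_0: rank C_0 − rank ∂_1 = 10 − 9 = 1, and the invariant factors of ∂_1 are all 1, so H_0 = Z.

H_0 = Z.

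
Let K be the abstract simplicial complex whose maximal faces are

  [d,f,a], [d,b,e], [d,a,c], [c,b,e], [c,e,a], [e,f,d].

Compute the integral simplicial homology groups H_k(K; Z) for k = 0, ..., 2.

Take the total order a < b < c < d < e < f on the vertex set. Then K (dimension 2) consists of the simplices:

  0-simplices (6): a, b, c, d, e, f
  1-simplices (12): ac, ad, ae, af, bc, bd, be, cd, ce, de, df, ef
  2-simplices (6): acd, ace, adf, bce, bde, def

so the chain groups are C_0 ≅ Z^6, C_1 ≅ Z^12, C_2 ≅ Z^6.

Boundary ∂_1: C_1 → C_0 maps an edge to its endpoints' difference, ∂[p,q] = q − p. For instance
  ∂bd = d − b.
This gives a 6×12 integer matrix of rank 5; reducing to Smith normal form yields diagonal entries (1,1,1,1,1).

∂_2: C_2 → C_1 maps a triangle to the signed sum of its edges. For instance
  ∂acd = cd − ad + ac,
  ∂def = ef − df + de.
The 12×6 boundary matrix has rank 6 and Smith normal form diag(1,1,1,1,1,1).

From H_k ≅ ker(∂_k) / im(∂_{k+1}) we obtain:

  H_0: rank C_0 − rank ∂_1 = 6 − 5 = 1, and the invariant factors of ∂_1 are all 1, so H_0 ≅ Z.
  H_1: rank ker ∂_1 − rank ∂_2 = (12 − 5) − 6 = 1, and the invariant factors of ∂_2 are all 1, so H_1 ≅ Z.
  H_2: rank ker ∂_2 − rank ∂_3 = (6 − 6) − 0 = 0, and there is no ∂_3, so H_2 ≅ 0.

H_0 ≅ Z,  H_1 ≅ Z,  H_2 = 0.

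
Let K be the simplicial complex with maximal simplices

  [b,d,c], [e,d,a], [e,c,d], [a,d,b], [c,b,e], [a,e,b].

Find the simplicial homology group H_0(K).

Take the total order a < b < c < d < e on the vertex set. Then K (dimension 2) consists of the simplices:

  0-simplices (5): a, b, c, d, e
  1-simplices (9): ab, ad, ae, bc, bd, be, cd, ce, de
  2-simplices (6): abd, abe, ade, bcd, bce, cde

giving chain groups C_0 ≅ Z^5, C_1 ≅ Z^9, C_2 ≅ Z^6.

Boundary ∂_1: C_1 → C_0 sends each edge [p,q] (with p < q) to q − p.
The 5×9 boundary matrix has rank 4 and Smith normal form diag(1,1,1,1).

The boundary map ∂_2: C_2 → C_1 sends each 2-simplex [p,q,r] to [q,r] − [p,r] + [p,q]. For instance
  ∂abd = bd − ad + ab,
  ∂abe = be − ae + ab.
As a 9×6 matrix over Z this has rank 5, with invariant factors (1,1,1,1,1).

From H_k ≅ ker(∂_k) / im(∂_{k+1}) we obtain:

  H_0: rank C_0 − rank ∂_1 = 5 − 4 = 1, and the invariant factors of ∂_1 are all 1, so H_0 = Z.

H_0 ≅ Z.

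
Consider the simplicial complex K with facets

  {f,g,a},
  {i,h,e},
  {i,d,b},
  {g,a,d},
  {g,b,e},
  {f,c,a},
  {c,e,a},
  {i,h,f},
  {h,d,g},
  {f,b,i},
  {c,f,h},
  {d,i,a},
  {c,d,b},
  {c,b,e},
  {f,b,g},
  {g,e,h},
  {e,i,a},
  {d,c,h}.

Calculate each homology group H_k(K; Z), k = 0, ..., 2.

H_0 ≅ Z,  H_1 ≅ Z^2,  H_2 ≅ Z.

Take the total order a < b < c < d < e < f < g < h < i on the vertex set. Then K (dimension 2) consists of the simplices:

  0-simplices (9): a, b, c, d, e, f, g, h, i
  1-simplices (27): ac, ad, ae, af, ag, ai, bc, bd, be, bf, bg, bi, cd, ce, cf, ch, dg, dh, di, eg, eh, ei, fg, fh, fi, gh, hi
  2-simplices (18): ace, acf, adg, adi, aei, afg, bcd, bce, bdi, beg, bfg, bfi, cdh, cfh, dgh, egh, ehi, fhi

giving chain groups C_0 ≅ Z^9, C_1 ≅ Z^27, C_2 ≅ Z^18.

The boundary map ∂_1: C_1 → C_0 maps an edge to its endpoints' difference, ∂[p,q] = q − p. For instance
  ∂bi = i − b.
The resulting 9×27 matrix has rank 8, and its Smith normal form has invariant factors (1,1,1,1,1,1,1,1).

Boundary ∂_2: C_2 → C_1 maps a triangle to the signed sum of its edges. For instance
  ∂acf = cf − af + ac,
  ∂adg = dg − ag + ad.
As a 27×18 matrix over Z this has rank 17, with invariant factors (1,1,1,1,1,1,1,1,1,1,1,1,1,1,1,1,1).

Computing H_k = (kernel of ∂_k) / (image of ∂_{k+1}):

  H_0: rank C_0 − rank ∂_1 = 9 − 8 = 1, and the invariant factors of ∂_1 are all 1, so H_0 = Z.
  H_1: rank ker ∂_1 − rank ∂_2 = (27 − 8) − 17 = 2, and the invariant factors of ∂_2 are all 1, so H_1 = Z^2.
  H_2: rank ker ∂_2 − rank ∂_3 = (18 − 17) − 0 = 1, and there is no ∂_3, so H_2 = Z.

(K is a triangulation of the torus T^2.)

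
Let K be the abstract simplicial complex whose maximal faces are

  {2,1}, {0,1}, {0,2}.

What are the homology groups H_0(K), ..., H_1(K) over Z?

Order the vertices as 0 < 1 < 2. Listing each simplex with vertices in this order, K has dimension 1 with simplices:

  0-simplices (3): [0], [1], [2]
  1-simplices (3): [0,1], [0,2], [1,2]

Hence C_0 ≅ Z^3, C_1 ≅ Z^3.

∂_1: C_1 → C_0 is given by ∂[p,q] = [q] − [p]. For instance
  ∂[0,1] = [1] − [0].
As a 3×3 matrix over Z this has rank 2, with invariant factors (1,1).

From H_k ≅ ker(∂_k) / im(∂_{k+1}) we obtain:

  H_0: rank C_0 − rank ∂_1 = 3 − 2 = 1, and the invariant factors of ∂_1 are all 1, so H_0 = Z.
  H_1: rank ker ∂_1 − rank ∂_2 = (3 − 2) − 0 = 1, and there is no ∂_2, so H_1 = Z.

As a check, the Euler characteristic is 3 − 3 = 0, which agrees with 1 − 1 = 0.
(K is a triangulation of the circle S^1.)

H_0 = Z,  H_1 = Z.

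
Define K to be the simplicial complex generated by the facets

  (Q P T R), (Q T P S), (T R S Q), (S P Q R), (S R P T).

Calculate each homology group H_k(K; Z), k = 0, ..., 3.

Order the vertices as P < Q < R < S < T. Listing each simplex with vertices in this order, K has dimension 3 with simplices:

  0-simplices (5): P, Q, R, S, T
  1-simplices (10): PQ, PR, PS, PT, QR, QS, QT, RS, RT, ST
  2-simplices (10): PQR, PQS, PQT, PRS, PRT, PST, QRS, QRT, QST, RST
  3-simplices (5): PQRS, PQRT, PQST, PRST, QRST

Hence C_0 ≅ Z^5, C_1 ≅ Z^10, C_2 ≅ Z^10, C_3 ≅ Z^5.

The boundary map ∂_1: C_1 → C_0 sends each edge [p,q] (with p < q) to q − p. For instance
  ∂PQ = Q − P.
The resulting 5×10 matrix has rank 4, and its Smith normal form has invariant factors (1,1,1,1).

Boundary ∂_2: C_2 → C_1 sends each 2-simplex [p,q,r] to [q,r] − [p,r] + [p,q]. For instance
  ∂PQT = QT − PT + PQ,
  ∂PRT = RT − PT + PR.
This gives a 10×10 integer matrix of rank 6; reducing to Smith normal form yields diagonal entries (1,1,1,1,1,1).

∂_3: C_3 → C_2 sends each 3-simplex σ to the alternating sum Σ_i (−1)^i (σ with its i-th vertex removed). For instance
  ∂PQRS = QRS − PRS + PQS − PQR,
  ∂QRST = RST − QST + QRT − QRS.
The 10×5 boundary matrix has rank 4 and Smith normal form diag(1,1,1,1).

Computing H_k = (kernel of ∂_k) / (image of ∂_{k+1}):

  H_0: rank C_0 − rank ∂_1 = 5 − 4 = 1, and the invariant factors of ∂_1 are all 1, so H_0 ≅ Z.
  H_1: rank ker ∂_1 − rank ∂_2 = (10 − 4) − 6 = 0, and the invariant factors of ∂_2 are all 1, so H_1 ≅ 0.
  H_2: rank ker ∂_2 − rank ∂_3 = (10 − 6) − 4 = 0, and the invariant factors of ∂_3 are all 1, so H_2 ≅ 0.
  H_3: rank ker ∂_3 − rank ∂_4 = (5 − 4) − 0 = 1, and there is no ∂_4, so H_3 ≅ Z.

(K is a triangulation of the 3-sphere S^3.)

H_0 ≅ Z,  H_1 = 0,  H_2 = 0,  H_3 ≅ Z.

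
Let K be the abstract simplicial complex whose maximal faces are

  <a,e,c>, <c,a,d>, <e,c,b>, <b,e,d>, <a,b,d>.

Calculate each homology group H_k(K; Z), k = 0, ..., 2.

Order the vertices as a < b < c < d < e. Listing each simplex with vertices in this order, K has dimension 2 with simplices:

  0-simplices (5): a, b, c, d, e
  1-simplices (10): ab, ac, ad, ae, bc, bd, be, cd, ce, de
  2-simplices (5): abd, acd, ace, bce, bde

Hence C_0 ≅ Z^5, C_1 ≅ Z^10, C_2 ≅ Z^5.

∂_1: C_1 → C_0 maps an edge to its endpoints' difference, ∂[p,q] = q − p.
This gives a 5×10 integer matrix of rank 4; reducing to Smith normal form yields diagonal entries (1,1,1,1).

The boundary map ∂_2: C_2 → C_1 maps a triangle to the signed sum of its edges. For instance
  ∂abd = bd − ad + ab,
  ∂ace = ce − ae + ac.
This gives a 10×5 integer matrix of rank 5; reducing to Smith normal form yields diagonal entries (1,1,1,1,1).

From H_k ≅ ker(∂_k) / im(∂_{k+1}) we obtain:

  H_0: rank C_0 − rank ∂_1 = 5 − 4 = 1, and the invariant factors of ∂_1 are all 1, so H_0 ≅ Z.
  H_1: rank ker ∂_1 − rank ∂_2 = (10 − 4) − 5 = 1, and the invariant factors of ∂_2 are all 1, so H_1 ≅ Z.
  H_2: rank ker ∂_2 − rank ∂_3 = (5 − 5) − 0 = 0, and there is no ∂_3, so H_2 ≅ 0.

(K is a triangulation of the Möbius band.)

H_0 ≅ Z,  H_1 ≅ Z,  H_2 = 0.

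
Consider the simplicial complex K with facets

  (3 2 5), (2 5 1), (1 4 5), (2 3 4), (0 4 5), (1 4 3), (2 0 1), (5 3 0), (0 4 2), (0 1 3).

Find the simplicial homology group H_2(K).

Take the total order 0 < 1 < 2 < 3 < 4 < 5 on the vertex set. Then K (dimension 2) consists of the simplices:

  0-simplices (6): [0], [1], [2], [3], [4], [5]
  1-simplices (15): [0,1], [0,2], [0,3], [0,4], [0,5], [1,2], [1,3], [1,4], [1,5], [2,3], [2,4], [2,5], [3,4], [3,5], [4,5]
  2-simplices (10): [0,1,2], [0,1,3], [0,2,4], [0,3,5], [0,4,5], [1,2,5], [1,3,4], [1,4,5], [2,3,4], [2,3,5]

giving chain groups C_0 ≅ Z^6, C_1 ≅ Z^15, C_2 ≅ Z^10.

The boundary map ∂_1: C_1 → C_0 maps an edge to its endpoints' difference, ∂[p,q] = q − p. For instance
  ∂[3,5] = [5] − [3].
As a 6×15 matrix over Z this has rank 5, with invariant factors (1,1,1,1,1).

The boundary map ∂_2: C_2 → C_1 maps a triangle to the signed sum of its edges. For instance
  ∂[2,3,4] = [3,4] − [2,4] + [2,3],
  ∂[0,3,5] = [3,5] − [0,5] + [0,3].
The resulting 15×10 matrix has rank 10, and its Smith normal form has invariant factors (1,1,1,1,1,1,1,1,1,2).

Computing H_k = (kernel of ∂_k) / (image of ∂_{k+1}):

  H_2: rank ker ∂_2 − rank ∂_3 = (10 − 10) − 0 = 0, and there is no ∂_3, so H_2 ≅ 0.

H_2 ≅ 0.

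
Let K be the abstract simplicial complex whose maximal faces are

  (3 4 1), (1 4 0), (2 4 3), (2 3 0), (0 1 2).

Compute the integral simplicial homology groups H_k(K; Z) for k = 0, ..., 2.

Fix the vertex order 0 < 1 < 2 < 3 < 4 and write every simplex with vertices in increasing order. Then dim K = 2 and the simplices of K are:

  0-simplices (5): [0], [1], [2], [3], [4]
  1-simplices (10): [0,1], [0,2], [0,3], [0,4], [1,2], [1,3], [1,4], [2,3], [2,4], [3,4]
  2-simplices (5): [0,1,2], [0,1,4], [0,2,3], [1,3,4], [2,3,4]

Hence C_0 ≅ Z^5, C_1 ≅ Z^10, C_2 ≅ Z^5.

Boundary ∂_1: C_1 → C_0 sends each edge [p,q] (with p < q) to q − p.
The 5×10 boundary matrix has rank 4 and Smith normal form diag(1,1,1,1).

Boundary ∂_2: C_2 → C_1 acts by ∂[p,q,r] = [q,r] − [p,r] + [p,q]. For instance
  ∂[0,2,3] = [2,3] − [0,3] + [0,2],
  ∂[0,1,4] = [1,4] − [0,4] + [0,1].
As a 10×5 matrix over Z this has rank 5, with invariant factors (1,1,1,1,1).

Reading off H_k = ker ∂_k / im ∂_{k+1}:

  H_0: rank C_0 − rank ∂_1 = 5 − 4 = 1, and the invariant factors of ∂_1 are all 1, so H_0 ≅ Z.
  H_1: rank ker ∂_1 − rank ∂_2 = (10 − 4) − 5 = 1, and the invariant factors of ∂_2 are all 1, so H_1 ≅ Z.
  H_2: rank ker ∂_2 − rank ∂_3 = (5 − 5) − 0 = 0, and there is no ∂_3, so H_2 ≅ 0.

As a check, the Euler characteristic is 5 − 10 + 5 = 0, which agrees with 1 − 1 + 0 = 0.

H_0 = Z,  H_1 = Z,  H_2 = 0.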